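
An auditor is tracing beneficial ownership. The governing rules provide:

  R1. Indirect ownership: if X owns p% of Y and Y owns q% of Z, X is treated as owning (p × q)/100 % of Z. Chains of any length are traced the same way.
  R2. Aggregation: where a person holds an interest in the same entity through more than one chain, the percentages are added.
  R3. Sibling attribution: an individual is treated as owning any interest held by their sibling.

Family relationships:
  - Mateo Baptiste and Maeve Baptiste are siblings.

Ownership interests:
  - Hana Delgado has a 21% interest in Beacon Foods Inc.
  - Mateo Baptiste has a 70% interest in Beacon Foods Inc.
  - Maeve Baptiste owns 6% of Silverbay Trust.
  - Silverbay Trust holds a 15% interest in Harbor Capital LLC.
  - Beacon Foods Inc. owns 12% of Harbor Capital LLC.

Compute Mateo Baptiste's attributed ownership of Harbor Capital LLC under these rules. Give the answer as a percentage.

By sibling attribution (R3), Mateo Baptiste is treated as owning Maeve Baptiste's 6% interest in Silverbay Trust.
Chain via Beacon Foods Inc. (R1): 70% × 12% = 8.4% of Harbor Capital LLC.
Chain via Silverbay Trust (R1): 6% × 15% = 0.9% of Harbor Capital LLC.
Aggregating (R2): 8.4% + 0.9% = 9.3%.

9.3%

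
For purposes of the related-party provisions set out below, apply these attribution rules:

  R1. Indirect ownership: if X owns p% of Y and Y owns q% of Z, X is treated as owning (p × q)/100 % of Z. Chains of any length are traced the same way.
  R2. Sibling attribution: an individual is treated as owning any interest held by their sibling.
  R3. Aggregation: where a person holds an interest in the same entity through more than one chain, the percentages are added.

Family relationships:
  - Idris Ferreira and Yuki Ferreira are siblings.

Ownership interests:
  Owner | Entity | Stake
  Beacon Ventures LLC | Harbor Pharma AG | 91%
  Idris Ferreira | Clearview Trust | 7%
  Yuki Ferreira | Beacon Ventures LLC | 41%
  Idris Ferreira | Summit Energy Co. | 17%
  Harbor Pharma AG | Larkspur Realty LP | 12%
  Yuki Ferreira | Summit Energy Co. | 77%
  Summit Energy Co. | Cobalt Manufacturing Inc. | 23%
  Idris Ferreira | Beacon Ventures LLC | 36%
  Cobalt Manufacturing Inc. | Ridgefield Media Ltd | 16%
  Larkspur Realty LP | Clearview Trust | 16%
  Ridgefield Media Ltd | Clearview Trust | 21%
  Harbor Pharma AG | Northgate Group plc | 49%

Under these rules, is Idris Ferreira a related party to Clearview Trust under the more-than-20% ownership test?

By sibling attribution (R2), Idris Ferreira is treated as also owning Yuki Ferreira's interest in Summit Energy Co, giving 17% + 77% = 94%.
By sibling attribution (R2), Idris Ferreira is treated as also owning Yuki Ferreira's interest in Beacon Ventures LLC, giving 36% + 41% = 77%.
Chain via Summit Energy Co. → Cobalt Manufacturing Inc. → Ridgefield Media Ltd (R1): 94% × 23% × 16% × 21% = 0.726432% of Clearview Trust.
Chain via Beacon Ventures LLC → Harbor Pharma AG → Larkspur Realty LP (R1): 77% × 91% × 12% × 16% = 1.345344% of Clearview Trust.
Direct interest in Clearview Trust: 7%.
Aggregating (R3): 0.726432% + 1.345344% + 7% = 9.071776%.
9.071776% does not exceed the 20% threshold, so Idris is not a related party to Clearview Trust.

No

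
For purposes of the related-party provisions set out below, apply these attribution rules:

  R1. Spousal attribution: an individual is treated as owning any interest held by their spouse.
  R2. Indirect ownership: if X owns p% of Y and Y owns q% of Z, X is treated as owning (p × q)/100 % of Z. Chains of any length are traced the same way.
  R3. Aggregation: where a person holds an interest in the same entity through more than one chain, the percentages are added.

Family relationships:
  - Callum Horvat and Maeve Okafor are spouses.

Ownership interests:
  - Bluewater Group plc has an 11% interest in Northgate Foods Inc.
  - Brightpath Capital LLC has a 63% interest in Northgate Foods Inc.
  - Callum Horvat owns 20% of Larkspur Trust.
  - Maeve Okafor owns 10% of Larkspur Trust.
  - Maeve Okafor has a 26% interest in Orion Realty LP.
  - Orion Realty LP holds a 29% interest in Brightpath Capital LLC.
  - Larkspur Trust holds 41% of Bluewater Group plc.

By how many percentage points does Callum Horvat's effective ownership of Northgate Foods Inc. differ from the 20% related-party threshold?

By spousal attribution (R1), Callum Horvat is treated as also owning Maeve Okafor's interest in Larkspur Trust, giving 20% + 10% = 30%.
By spousal attribution (R1), Callum Horvat is treated as owning Maeve Okafor's 26% interest in Orion Realty LP.
Chain via Larkspur Trust → Bluewater Group plc (R2): 30% × 41% × 11% = 1.353% of Northgate Foods Inc.
Chain via Orion Realty LP → Brightpath Capital LLC (R2): 26% × 29% × 63% = 4.7502% of Northgate Foods Inc.
Aggregating (R3): 1.353% + 4.7502% = 6.1032%.
6.1032% falls short of the 20% threshold by 13.8968 percentage points.

13.8968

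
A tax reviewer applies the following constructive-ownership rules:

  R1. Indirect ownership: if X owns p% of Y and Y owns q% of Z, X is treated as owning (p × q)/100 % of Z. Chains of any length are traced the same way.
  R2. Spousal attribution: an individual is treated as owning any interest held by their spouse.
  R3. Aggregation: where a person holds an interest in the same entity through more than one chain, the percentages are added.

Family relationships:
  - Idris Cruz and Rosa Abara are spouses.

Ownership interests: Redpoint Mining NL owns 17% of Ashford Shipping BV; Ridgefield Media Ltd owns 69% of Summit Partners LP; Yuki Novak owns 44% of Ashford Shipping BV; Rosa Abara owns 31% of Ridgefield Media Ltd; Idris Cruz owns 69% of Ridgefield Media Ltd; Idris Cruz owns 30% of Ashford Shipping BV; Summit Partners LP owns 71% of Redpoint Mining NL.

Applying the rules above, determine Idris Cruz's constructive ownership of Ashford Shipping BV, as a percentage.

38.3283%

By spousal attribution (R2), Idris Cruz is treated as also owning Rosa Abara's interest in Ridgefield Media Ltd, giving 69% + 31% = 100%.
Chain via Ridgefield Media Ltd → Summit Partners LP → Redpoint Mining NL (R1): 100% × 69% × 71% × 17% = 8.3283% of Ashford Shipping BV.
Direct interest in Ashford Shipping BV: 30%.
Aggregating (R3): 8.3283% + 30% = 38.3283%.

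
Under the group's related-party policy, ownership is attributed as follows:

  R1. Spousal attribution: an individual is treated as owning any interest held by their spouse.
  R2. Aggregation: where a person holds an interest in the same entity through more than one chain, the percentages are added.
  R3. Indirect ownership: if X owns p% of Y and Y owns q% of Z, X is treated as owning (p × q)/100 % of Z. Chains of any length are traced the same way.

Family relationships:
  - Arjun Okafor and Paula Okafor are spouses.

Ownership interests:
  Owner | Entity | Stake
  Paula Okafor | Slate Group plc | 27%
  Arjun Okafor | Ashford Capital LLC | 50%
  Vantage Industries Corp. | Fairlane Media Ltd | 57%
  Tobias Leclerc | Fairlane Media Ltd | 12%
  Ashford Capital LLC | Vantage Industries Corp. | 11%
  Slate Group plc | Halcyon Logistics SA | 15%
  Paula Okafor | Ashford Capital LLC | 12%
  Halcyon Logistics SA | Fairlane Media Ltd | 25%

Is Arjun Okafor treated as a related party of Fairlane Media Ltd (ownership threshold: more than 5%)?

No

By spousal attribution (R1), Arjun Okafor is treated as also owning Paula Okafor's interest in Ashford Capital LLC, giving 50% + 12% = 62%.
By spousal attribution (R1), Arjun Okafor is treated as owning Paula Okafor's 27% interest in Slate Group plc.
Chain via Ashford Capital LLC → Vantage Industries Corp. (R3): 62% × 11% × 57% = 3.8874% of Fairlane Media Ltd.
Chain via Slate Group plc → Halcyon Logistics SA (R3): 27% × 15% × 25% = 1.0125% of Fairlane Media Ltd.
Aggregating (R2): 3.8874% + 1.0125% = 4.8999%.
4.8999% does not exceed the 5% threshold, so Arjun is not a related party to Fairlane Media Ltd.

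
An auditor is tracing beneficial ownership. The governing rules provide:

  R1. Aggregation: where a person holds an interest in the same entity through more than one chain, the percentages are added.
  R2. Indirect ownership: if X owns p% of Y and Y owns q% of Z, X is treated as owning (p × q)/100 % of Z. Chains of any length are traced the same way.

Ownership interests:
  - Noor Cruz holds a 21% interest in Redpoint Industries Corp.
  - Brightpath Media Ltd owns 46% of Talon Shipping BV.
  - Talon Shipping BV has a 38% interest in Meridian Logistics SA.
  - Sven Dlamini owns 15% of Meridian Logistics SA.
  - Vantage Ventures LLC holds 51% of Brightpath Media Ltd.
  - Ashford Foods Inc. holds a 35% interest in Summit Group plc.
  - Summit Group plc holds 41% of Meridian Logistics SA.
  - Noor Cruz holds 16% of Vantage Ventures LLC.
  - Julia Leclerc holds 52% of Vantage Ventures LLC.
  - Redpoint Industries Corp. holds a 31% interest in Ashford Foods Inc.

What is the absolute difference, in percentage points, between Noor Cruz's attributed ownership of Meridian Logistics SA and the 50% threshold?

47.639447

Chain via Vantage Ventures LLC → Brightpath Media Ltd → Talon Shipping BV (R2): 16% × 51% × 46% × 38% = 1.426368% of Meridian Logistics SA.
Chain via Redpoint Industries Corp. → Ashford Foods Inc. → Summit Group plc (R2): 21% × 31% × 35% × 41% = 0.934185% of Meridian Logistics SA.
Aggregating (R1): 1.426368% + 0.934185% = 2.360553%.
2.360553% falls short of the 50% threshold by 47.639447 percentage points.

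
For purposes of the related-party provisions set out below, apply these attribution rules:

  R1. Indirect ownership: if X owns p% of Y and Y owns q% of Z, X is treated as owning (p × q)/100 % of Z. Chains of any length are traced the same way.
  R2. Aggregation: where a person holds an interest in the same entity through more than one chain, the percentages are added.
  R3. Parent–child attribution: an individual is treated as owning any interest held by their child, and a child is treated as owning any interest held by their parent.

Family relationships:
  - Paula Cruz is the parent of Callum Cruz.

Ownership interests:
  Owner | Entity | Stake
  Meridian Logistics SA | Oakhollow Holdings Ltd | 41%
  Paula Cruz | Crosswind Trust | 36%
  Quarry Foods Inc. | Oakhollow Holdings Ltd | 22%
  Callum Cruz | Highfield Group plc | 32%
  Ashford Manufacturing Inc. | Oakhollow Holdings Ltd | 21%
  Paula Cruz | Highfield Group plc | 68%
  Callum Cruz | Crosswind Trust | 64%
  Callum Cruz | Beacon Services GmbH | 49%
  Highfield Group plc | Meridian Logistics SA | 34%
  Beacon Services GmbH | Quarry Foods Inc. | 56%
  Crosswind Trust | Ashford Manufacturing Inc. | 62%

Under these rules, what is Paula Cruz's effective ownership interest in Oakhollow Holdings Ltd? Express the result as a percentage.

By parent–child attribution (R3), Paula Cruz is treated as also owning Callum Cruz's interest in Highfield Group plc, giving 68% + 32% = 100%.
By parent–child attribution (R3), Paula Cruz is treated as also owning Callum Cruz's interest in Crosswind Trust, giving 36% + 64% = 100%.
By parent–child attribution (R3), Paula Cruz is treated as owning Callum Cruz's 49% interest in Beacon Services GmbH.
Chain via Highfield Group plc → Meridian Logistics SA (R1): 100% × 34% × 41% = 13.94% of Oakhollow Holdings Ltd.
Chain via Crosswind Trust → Ashford Manufacturing Inc. (R1): 100% × 62% × 21% = 13.02% of Oakhollow Holdings Ltd.
Chain via Beacon Services GmbH → Quarry Foods Inc. (R1): 49% × 56% × 22% = 6.0368% of Oakhollow Holdings Ltd.
Aggregating (R2): 13.94% + 13.02% + 6.0368% = 32.9968%.

32.9968%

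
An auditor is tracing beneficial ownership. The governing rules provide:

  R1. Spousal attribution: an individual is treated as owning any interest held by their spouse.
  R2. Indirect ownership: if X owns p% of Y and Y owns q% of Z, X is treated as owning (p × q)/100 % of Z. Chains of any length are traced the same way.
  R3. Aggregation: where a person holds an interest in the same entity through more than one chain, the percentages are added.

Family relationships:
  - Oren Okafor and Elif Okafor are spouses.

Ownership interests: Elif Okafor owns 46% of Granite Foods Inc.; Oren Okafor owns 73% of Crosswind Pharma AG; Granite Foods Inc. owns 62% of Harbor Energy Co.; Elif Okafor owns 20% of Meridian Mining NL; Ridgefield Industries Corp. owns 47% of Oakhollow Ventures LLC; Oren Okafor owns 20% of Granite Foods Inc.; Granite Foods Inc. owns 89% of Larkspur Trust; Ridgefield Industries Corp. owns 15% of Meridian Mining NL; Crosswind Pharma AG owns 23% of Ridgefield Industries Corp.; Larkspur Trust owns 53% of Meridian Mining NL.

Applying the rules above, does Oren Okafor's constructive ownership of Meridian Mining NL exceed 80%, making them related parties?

No

By spousal attribution (R1), Oren Okafor is treated as also owning Elif Okafor's interest in Granite Foods Inc, giving 20% + 46% = 66%.
By spousal attribution (R1), Oren Okafor is treated as owning Elif Okafor's 20% interest in Meridian Mining NL.
Chain via Crosswind Pharma AG → Ridgefield Industries Corp. (R2): 73% × 23% × 15% = 2.5185% of Meridian Mining NL.
Chain via Granite Foods Inc. → Larkspur Trust (R2): 66% × 89% × 53% = 31.1322% of Meridian Mining NL.
Direct interest in Meridian Mining NL: 20%.
Aggregating (R3): 2.5185% + 31.1322% + 20% = 53.6507%.
53.6507% does not exceed the 80% threshold, so Oren is not a related party to Meridian Mining NL.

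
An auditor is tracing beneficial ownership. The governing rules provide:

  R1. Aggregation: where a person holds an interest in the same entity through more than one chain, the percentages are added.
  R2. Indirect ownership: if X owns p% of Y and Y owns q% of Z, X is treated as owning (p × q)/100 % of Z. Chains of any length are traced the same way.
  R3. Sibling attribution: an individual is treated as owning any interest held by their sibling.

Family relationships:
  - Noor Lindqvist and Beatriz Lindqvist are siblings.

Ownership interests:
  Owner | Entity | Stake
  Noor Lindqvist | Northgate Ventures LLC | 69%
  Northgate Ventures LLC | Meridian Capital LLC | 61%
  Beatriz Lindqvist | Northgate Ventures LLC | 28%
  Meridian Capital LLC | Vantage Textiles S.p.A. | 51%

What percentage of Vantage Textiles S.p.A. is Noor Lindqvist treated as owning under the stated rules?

By sibling attribution (R3), Noor Lindqvist is treated as also owning Beatriz Lindqvist's interest in Northgate Ventures LLC, giving 69% + 28% = 97%.
Chain via Northgate Ventures LLC → Meridian Capital LLC (R2): 97% × 61% × 51% = 30.1767% of Vantage Textiles S.p.A.

30.1767%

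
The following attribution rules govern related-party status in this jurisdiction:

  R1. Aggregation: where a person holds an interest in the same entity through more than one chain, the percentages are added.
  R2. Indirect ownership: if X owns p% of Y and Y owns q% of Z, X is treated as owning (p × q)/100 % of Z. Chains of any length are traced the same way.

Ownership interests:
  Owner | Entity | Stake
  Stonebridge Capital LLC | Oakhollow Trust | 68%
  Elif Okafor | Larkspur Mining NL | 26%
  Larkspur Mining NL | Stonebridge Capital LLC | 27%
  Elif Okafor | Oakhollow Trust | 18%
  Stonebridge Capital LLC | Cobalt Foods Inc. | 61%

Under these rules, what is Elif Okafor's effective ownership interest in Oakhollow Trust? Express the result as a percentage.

Chain via Larkspur Mining NL → Stonebridge Capital LLC (R2): 26% × 27% × 68% = 4.7736% of Oakhollow Trust.
Direct interest in Oakhollow Trust: 18%.
Aggregating (R1): 4.7736% + 18% = 22.7736%.

22.7736%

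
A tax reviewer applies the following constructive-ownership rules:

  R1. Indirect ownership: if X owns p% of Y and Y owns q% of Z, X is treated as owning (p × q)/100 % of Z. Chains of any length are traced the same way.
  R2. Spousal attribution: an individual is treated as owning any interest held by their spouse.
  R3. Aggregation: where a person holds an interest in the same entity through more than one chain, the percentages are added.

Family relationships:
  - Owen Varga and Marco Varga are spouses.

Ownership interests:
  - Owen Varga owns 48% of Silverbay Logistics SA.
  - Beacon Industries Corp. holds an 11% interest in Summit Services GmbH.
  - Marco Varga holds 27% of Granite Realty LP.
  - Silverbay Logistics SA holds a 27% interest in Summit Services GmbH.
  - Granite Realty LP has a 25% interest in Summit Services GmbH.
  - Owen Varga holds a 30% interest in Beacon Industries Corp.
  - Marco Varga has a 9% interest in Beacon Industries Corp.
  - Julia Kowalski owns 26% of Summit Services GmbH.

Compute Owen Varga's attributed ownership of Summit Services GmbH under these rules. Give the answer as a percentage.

24%

By spousal attribution (R2), Owen Varga is treated as also owning Marco Varga's interest in Beacon Industries Corp, giving 30% + 9% = 39%.
By spousal attribution (R2), Owen Varga is treated as owning Marco Varga's 27% interest in Granite Realty LP.
Chain via Silverbay Logistics SA (R1): 48% × 27% = 12.96% of Summit Services GmbH.
Chain via Beacon Industries Corp. (R1): 39% × 11% = 4.29% of Summit Services GmbH.
Chain via Granite Realty LP (R1): 27% × 25% = 6.75% of Summit Services GmbH.
Aggregating (R3): 12.96% + 4.29% + 6.75% = 24%.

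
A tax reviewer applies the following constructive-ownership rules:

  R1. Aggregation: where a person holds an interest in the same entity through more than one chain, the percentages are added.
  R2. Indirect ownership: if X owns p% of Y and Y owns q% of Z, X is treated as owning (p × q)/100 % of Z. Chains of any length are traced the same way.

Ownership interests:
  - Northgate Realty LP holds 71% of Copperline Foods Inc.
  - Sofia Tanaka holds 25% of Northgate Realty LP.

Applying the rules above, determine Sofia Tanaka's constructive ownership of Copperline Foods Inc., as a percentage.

Chain via Northgate Realty LP (R2): 25% × 71% = 17.75% of Copperline Foods Inc.

17.75%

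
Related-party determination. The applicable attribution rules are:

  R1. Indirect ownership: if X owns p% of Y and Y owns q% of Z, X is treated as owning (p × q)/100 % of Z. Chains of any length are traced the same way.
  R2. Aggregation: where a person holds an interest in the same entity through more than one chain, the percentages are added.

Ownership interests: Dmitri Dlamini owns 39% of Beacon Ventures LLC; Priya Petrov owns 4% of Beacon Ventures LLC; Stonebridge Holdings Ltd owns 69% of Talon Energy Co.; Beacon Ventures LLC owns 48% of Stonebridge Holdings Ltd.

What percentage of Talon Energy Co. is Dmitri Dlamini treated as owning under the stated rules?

12.9168%

Chain via Beacon Ventures LLC → Stonebridge Holdings Ltd (R1): 39% × 48% × 69% = 12.9168% of Talon Energy Co.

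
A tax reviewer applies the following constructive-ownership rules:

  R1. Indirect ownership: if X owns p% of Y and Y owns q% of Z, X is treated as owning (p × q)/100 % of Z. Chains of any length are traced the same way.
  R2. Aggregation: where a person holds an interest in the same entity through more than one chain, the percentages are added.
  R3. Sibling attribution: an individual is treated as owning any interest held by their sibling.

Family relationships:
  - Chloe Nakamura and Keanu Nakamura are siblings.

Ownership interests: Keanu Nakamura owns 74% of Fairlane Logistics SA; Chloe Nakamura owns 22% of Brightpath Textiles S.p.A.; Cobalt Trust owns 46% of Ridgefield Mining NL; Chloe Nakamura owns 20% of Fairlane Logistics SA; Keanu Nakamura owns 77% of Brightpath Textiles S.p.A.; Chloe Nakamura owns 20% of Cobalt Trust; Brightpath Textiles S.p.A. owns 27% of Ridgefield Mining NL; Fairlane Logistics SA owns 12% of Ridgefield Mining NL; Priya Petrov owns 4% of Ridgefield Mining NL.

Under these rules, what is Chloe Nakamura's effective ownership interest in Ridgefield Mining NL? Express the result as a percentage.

47.21%

By sibling attribution (R3), Chloe Nakamura is treated as also owning Keanu Nakamura's interest in Fairlane Logistics SA, giving 20% + 74% = 94%.
By sibling attribution (R3), Chloe Nakamura is treated as also owning Keanu Nakamura's interest in Brightpath Textiles S.p.A, giving 22% + 77% = 99%.
Chain via Fairlane Logistics SA (R1): 94% × 12% = 11.28% of Ridgefield Mining NL.
Chain via Cobalt Trust (R1): 20% × 46% = 9.2% of Ridgefield Mining NL.
Chain via Brightpath Textiles S.p.A. (R1): 99% × 27% = 26.73% of Ridgefield Mining NL.
Aggregating (R2): 11.28% + 9.2% + 26.73% = 47.21%.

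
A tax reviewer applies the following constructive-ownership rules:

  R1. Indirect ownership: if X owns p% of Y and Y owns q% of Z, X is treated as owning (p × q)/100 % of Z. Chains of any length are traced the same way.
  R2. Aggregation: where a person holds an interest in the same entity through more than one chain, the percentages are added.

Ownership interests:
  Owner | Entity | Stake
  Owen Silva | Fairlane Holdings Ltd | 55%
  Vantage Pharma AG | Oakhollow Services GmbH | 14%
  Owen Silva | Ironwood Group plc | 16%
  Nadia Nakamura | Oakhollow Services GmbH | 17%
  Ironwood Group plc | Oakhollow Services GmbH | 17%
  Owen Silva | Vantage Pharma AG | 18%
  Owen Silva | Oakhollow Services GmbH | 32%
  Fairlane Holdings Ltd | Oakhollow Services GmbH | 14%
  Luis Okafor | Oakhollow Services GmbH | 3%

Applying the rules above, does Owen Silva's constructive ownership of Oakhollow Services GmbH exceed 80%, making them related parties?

No

Chain via Vantage Pharma AG (R1): 18% × 14% = 2.52% of Oakhollow Services GmbH.
Chain via Fairlane Holdings Ltd (R1): 55% × 14% = 7.7% of Oakhollow Services GmbH.
Chain via Ironwood Group plc (R1): 16% × 17% = 2.72% of Oakhollow Services GmbH.
Direct interest in Oakhollow Services GmbH: 32%.
Aggregating (R2): 2.52% + 7.7% + 2.72% + 32% = 44.94%.
44.94% does not exceed the 80% threshold, so Owen is not a related party to Oakhollow Services GmbH.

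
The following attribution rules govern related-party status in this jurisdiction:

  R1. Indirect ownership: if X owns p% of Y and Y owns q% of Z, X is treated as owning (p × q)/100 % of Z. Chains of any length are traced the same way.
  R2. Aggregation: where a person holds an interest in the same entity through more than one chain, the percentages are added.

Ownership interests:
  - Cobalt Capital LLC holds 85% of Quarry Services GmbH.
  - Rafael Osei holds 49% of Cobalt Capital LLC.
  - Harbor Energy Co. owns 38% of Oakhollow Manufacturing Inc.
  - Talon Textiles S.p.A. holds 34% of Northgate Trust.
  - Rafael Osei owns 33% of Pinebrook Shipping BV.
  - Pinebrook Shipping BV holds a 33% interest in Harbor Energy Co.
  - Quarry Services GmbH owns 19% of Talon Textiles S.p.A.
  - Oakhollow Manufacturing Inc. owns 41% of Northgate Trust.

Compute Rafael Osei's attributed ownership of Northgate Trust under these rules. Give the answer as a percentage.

4.387252%

Chain via Cobalt Capital LLC → Quarry Services GmbH → Talon Textiles S.p.A. (R1): 49% × 85% × 19% × 34% = 2.69059% of Northgate Trust.
Chain via Pinebrook Shipping BV → Harbor Energy Co. → Oakhollow Manufacturing Inc. (R1): 33% × 33% × 38% × 41% = 1.696662% of Northgate Trust.
Aggregating (R2): 2.69059% + 1.696662% = 4.387252%.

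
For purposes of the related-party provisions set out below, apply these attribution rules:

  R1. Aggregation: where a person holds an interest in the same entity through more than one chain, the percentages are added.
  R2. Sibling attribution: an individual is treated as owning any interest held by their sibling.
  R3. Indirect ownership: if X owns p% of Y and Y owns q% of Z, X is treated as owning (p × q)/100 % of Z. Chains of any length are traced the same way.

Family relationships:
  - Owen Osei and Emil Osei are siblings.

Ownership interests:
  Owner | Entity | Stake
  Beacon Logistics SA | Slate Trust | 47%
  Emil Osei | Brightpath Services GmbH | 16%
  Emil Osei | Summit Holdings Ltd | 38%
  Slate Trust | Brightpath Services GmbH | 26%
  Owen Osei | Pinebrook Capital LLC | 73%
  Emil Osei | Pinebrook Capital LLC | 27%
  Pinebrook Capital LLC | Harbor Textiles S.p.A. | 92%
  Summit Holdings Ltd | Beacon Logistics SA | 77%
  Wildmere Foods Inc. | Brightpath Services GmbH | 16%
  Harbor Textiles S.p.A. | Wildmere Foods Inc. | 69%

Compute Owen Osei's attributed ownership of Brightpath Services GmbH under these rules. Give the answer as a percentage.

By sibling attribution (R2), Owen Osei is treated as also owning Emil Osei's interest in Pinebrook Capital LLC, giving 73% + 27% = 100%.
By sibling attribution (R2), Owen Osei is treated as owning Emil Osei's 38% interest in Summit Holdings Ltd.
By sibling attribution (R2), Owen Osei is treated as owning Emil Osei's 16% interest in Brightpath Services GmbH.
Chain via Pinebrook Capital LLC → Harbor Textiles S.p.A. → Wildmere Foods Inc. (R3): 100% × 92% × 69% × 16% = 10.1568% of Brightpath Services GmbH.
Chain via Summit Holdings Ltd → Beacon Logistics SA → Slate Trust (R3): 38% × 77% × 47% × 26% = 3.575572% of Brightpath Services GmbH.
Direct interest in Brightpath Services GmbH: 16%.
Aggregating (R1): 10.1568% + 3.575572% + 16% = 29.732372%.

29.732372%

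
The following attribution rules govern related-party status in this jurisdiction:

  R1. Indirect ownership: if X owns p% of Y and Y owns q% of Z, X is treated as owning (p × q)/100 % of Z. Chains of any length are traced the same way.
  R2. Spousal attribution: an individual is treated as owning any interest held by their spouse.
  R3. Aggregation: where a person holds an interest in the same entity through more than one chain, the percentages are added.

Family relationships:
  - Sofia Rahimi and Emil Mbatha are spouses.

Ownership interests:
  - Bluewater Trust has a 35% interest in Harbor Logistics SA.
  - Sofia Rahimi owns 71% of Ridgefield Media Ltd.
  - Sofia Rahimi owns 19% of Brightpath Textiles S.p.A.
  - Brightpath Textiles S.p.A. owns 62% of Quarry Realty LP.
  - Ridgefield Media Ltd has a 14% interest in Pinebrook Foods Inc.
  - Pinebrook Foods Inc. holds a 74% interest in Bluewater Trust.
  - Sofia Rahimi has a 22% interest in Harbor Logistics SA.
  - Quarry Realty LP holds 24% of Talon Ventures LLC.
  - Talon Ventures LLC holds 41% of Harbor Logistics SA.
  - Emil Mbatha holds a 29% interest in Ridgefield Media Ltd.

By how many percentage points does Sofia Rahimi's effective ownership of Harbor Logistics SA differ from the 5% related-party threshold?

By spousal attribution (R2), Sofia Rahimi is treated as also owning Emil Mbatha's interest in Ridgefield Media Ltd, giving 71% + 29% = 100%.
Chain via Ridgefield Media Ltd → Pinebrook Foods Inc. → Bluewater Trust (R1): 100% × 14% × 74% × 35% = 3.626% of Harbor Logistics SA.
Chain via Brightpath Textiles S.p.A. → Quarry Realty LP → Talon Ventures LLC (R1): 19% × 62% × 24% × 41% = 1.159152% of Harbor Logistics SA.
Direct interest in Harbor Logistics SA: 22%.
Aggregating (R3): 3.626% + 1.159152% + 22% = 26.785152%.
26.785152% exceeds the 5% threshold by 21.785152 percentage points.

21.785152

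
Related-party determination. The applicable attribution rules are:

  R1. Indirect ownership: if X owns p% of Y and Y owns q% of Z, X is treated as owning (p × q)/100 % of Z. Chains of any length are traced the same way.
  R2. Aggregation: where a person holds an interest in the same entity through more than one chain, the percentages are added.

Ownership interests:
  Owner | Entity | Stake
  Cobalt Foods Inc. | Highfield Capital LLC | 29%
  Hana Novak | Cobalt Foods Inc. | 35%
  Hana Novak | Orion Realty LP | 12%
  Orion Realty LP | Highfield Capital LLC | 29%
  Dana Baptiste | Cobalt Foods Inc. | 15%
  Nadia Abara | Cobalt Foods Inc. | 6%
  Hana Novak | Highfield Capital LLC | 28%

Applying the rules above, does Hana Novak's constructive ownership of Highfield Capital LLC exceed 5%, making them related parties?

Yes

Chain via Orion Realty LP (R1): 12% × 29% = 3.48% of Highfield Capital LLC.
Chain via Cobalt Foods Inc. (R1): 35% × 29% = 10.15% of Highfield Capital LLC.
Direct interest in Highfield Capital LLC: 28%.
Aggregating (R2): 3.48% + 10.15% + 28% = 41.63%.
41.63% exceeds the 5% threshold, so Hana is a related party to Highfield Capital LLC.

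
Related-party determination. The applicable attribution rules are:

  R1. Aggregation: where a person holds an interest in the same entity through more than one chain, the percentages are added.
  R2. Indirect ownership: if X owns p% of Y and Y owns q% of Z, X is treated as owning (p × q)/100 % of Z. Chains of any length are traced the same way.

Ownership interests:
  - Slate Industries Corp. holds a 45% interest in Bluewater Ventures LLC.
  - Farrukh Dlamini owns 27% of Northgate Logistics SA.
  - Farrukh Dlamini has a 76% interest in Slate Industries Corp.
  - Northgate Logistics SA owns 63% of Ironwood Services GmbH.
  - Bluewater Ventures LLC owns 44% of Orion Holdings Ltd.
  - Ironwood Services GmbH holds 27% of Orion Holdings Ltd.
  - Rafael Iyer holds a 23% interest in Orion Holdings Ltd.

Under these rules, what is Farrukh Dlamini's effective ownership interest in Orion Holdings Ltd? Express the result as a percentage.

19.6407%

Chain via Slate Industries Corp. → Bluewater Ventures LLC (R2): 76% × 45% × 44% = 15.048% of Orion Holdings Ltd.
Chain via Northgate Logistics SA → Ironwood Services GmbH (R2): 27% × 63% × 27% = 4.5927% of Orion Holdings Ltd.
Aggregating (R1): 15.048% + 4.5927% = 19.6407%.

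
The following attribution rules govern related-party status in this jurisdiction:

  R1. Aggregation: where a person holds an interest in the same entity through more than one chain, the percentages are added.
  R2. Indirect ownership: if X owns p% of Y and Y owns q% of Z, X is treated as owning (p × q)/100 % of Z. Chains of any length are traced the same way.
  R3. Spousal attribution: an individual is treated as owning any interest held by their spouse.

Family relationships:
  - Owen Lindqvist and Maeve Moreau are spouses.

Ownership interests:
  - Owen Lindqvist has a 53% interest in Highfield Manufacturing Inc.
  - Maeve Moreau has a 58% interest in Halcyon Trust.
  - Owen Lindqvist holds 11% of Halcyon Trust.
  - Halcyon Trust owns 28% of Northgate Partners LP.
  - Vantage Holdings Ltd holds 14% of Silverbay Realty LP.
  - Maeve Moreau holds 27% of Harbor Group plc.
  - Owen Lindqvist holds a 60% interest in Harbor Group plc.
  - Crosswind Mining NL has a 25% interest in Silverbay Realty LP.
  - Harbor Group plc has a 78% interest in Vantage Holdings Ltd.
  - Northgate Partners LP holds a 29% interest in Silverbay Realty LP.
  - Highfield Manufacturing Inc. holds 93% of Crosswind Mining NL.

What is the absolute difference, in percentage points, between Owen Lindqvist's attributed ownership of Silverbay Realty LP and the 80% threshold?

By spousal attribution (R3), Owen Lindqvist is treated as also owning Maeve Moreau's interest in Halcyon Trust, giving 11% + 58% = 69%.
By spousal attribution (R3), Owen Lindqvist is treated as also owning Maeve Moreau's interest in Harbor Group plc, giving 60% + 27% = 87%.
Chain via Halcyon Trust → Northgate Partners LP (R2): 69% × 28% × 29% = 5.6028% of Silverbay Realty LP.
Chain via Highfield Manufacturing Inc. → Crosswind Mining NL (R2): 53% × 93% × 25% = 12.3225% of Silverbay Realty LP.
Chain via Harbor Group plc → Vantage Holdings Ltd (R2): 87% × 78% × 14% = 9.5004% of Silverbay Realty LP.
Aggregating (R1): 5.6028% + 12.3225% + 9.5004% = 27.4257%.
27.4257% falls short of the 80% threshold by 52.5743 percentage points.

52.5743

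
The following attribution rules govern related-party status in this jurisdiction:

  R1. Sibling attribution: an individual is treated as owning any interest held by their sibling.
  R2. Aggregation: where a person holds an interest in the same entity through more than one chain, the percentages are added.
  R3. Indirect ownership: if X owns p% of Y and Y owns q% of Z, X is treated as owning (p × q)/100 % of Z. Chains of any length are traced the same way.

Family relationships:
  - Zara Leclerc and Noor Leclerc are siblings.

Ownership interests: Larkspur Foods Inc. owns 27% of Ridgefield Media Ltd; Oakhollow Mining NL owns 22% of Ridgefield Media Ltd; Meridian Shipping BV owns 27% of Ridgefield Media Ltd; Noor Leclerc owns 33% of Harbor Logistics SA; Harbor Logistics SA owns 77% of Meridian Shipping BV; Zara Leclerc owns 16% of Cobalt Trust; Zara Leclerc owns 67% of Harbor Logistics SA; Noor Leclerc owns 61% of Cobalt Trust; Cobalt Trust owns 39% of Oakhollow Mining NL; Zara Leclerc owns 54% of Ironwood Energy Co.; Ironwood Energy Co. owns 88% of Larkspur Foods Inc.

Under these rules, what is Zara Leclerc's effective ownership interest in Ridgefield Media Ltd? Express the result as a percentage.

40.227%

By sibling attribution (R1), Zara Leclerc is treated as also owning Noor Leclerc's interest in Cobalt Trust, giving 16% + 61% = 77%.
By sibling attribution (R1), Zara Leclerc is treated as also owning Noor Leclerc's interest in Harbor Logistics SA, giving 67% + 33% = 100%.
Chain via Cobalt Trust → Oakhollow Mining NL (R3): 77% × 39% × 22% = 6.6066% of Ridgefield Media Ltd.
Chain via Harbor Logistics SA → Meridian Shipping BV (R3): 100% × 77% × 27% = 20.79% of Ridgefield Media Ltd.
Chain via Ironwood Energy Co. → Larkspur Foods Inc. (R3): 54% × 88% × 27% = 12.8304% of Ridgefield Media Ltd.
Aggregating (R2): 6.6066% + 20.79% + 12.8304% = 40.227%.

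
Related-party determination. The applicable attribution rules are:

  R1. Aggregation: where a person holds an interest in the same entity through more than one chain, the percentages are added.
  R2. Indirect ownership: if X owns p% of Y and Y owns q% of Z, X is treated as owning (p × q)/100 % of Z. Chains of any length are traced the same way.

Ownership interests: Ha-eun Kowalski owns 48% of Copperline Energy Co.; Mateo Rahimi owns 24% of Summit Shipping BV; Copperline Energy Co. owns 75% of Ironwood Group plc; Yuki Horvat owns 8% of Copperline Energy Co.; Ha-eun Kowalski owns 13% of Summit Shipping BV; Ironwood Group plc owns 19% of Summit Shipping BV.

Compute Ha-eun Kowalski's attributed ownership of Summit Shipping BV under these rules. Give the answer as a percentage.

19.84%

Chain via Copperline Energy Co. → Ironwood Group plc (R2): 48% × 75% × 19% = 6.84% of Summit Shipping BV.
Direct interest in Summit Shipping BV: 13%.
Aggregating (R1): 6.84% + 13% = 19.84%.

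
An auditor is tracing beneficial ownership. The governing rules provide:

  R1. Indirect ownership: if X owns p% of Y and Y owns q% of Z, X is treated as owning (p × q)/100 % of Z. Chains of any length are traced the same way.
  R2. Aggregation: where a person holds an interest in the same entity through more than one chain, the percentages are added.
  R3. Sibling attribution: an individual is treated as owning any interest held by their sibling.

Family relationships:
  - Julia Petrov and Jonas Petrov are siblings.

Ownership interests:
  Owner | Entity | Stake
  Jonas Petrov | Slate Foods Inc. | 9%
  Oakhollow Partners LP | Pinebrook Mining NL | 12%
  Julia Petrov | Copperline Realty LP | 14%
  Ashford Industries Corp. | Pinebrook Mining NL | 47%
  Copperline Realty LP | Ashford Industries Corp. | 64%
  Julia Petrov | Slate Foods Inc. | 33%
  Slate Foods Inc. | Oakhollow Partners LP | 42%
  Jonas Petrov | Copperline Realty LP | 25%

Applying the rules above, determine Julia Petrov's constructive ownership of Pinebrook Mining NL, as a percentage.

By sibling attribution (R3), Julia Petrov is treated as also owning Jonas Petrov's interest in Slate Foods Inc, giving 33% + 9% = 42%.
By sibling attribution (R3), Julia Petrov is treated as also owning Jonas Petrov's interest in Copperline Realty LP, giving 14% + 25% = 39%.
Chain via Slate Foods Inc. → Oakhollow Partners LP (R1): 42% × 42% × 12% = 2.1168% of Pinebrook Mining NL.
Chain via Copperline Realty LP → Ashford Industries Corp. (R1): 39% × 64% × 47% = 11.7312% of Pinebrook Mining NL.
Aggregating (R2): 2.1168% + 11.7312% = 13.848%.

13.848%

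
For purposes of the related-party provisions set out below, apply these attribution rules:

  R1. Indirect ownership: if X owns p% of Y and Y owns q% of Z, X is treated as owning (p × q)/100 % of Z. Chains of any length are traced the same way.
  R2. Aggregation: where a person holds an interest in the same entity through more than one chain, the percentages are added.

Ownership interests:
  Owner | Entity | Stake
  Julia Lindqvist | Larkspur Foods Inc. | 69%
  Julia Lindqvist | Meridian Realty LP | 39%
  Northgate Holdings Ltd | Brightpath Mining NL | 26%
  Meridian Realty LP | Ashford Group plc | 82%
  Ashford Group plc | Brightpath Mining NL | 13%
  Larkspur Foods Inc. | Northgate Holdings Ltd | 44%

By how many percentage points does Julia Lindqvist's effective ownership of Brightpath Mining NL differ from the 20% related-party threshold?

7.949

Chain via Meridian Realty LP → Ashford Group plc (R1): 39% × 82% × 13% = 4.1574% of Brightpath Mining NL.
Chain via Larkspur Foods Inc. → Northgate Holdings Ltd (R1): 69% × 44% × 26% = 7.8936% of Brightpath Mining NL.
Aggregating (R2): 4.1574% + 7.8936% = 12.051%.
12.051% falls short of the 20% threshold by 7.949 percentage points.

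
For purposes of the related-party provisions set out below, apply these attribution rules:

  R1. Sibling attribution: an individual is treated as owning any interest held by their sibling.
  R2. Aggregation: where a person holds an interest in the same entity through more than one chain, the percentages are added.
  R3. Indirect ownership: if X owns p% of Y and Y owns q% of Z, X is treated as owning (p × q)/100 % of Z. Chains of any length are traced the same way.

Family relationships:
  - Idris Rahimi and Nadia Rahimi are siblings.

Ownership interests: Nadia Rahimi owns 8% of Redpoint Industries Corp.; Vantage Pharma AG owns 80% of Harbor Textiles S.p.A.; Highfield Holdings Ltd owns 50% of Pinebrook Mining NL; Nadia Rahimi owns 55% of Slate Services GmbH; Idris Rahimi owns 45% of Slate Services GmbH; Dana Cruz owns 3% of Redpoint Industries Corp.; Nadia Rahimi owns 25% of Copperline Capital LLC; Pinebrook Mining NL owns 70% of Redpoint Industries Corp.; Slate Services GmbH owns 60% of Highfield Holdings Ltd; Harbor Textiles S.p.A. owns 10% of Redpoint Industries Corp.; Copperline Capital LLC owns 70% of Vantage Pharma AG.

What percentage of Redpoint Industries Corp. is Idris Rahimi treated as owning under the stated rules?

30.4%

By sibling attribution (R1), Idris Rahimi is treated as also owning Nadia Rahimi's interest in Slate Services GmbH, giving 45% + 55% = 100%.
By sibling attribution (R1), Idris Rahimi is treated as owning Nadia Rahimi's 25% interest in Copperline Capital LLC.
By sibling attribution (R1), Idris Rahimi is treated as owning Nadia Rahimi's 8% interest in Redpoint Industries Corp.
Chain via Slate Services GmbH → Highfield Holdings Ltd → Pinebrook Mining NL (R3): 100% × 60% × 50% × 70% = 21% of Redpoint Industries Corp.
Chain via Copperline Capital LLC → Vantage Pharma AG → Harbor Textiles S.p.A. (R3): 25% × 70% × 80% × 10% = 1.4% of Redpoint Industries Corp.
Direct interest in Redpoint Industries Corp: 8%.
Aggregating (R2): 21% + 1.4% + 8% = 30.4%.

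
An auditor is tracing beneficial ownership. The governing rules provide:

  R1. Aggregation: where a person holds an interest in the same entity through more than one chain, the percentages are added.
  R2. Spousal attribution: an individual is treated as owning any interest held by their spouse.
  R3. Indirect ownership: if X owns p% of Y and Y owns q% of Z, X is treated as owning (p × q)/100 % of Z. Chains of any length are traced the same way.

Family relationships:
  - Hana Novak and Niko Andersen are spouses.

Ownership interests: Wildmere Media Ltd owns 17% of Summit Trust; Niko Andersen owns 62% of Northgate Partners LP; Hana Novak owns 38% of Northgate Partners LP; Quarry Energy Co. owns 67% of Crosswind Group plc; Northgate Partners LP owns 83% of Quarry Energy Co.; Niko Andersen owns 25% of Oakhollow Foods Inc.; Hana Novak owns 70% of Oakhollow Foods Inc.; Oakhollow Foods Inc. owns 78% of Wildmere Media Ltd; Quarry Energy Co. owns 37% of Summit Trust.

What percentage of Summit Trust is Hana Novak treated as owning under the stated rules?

By spousal attribution (R2), Hana Novak is treated as also owning Niko Andersen's interest in Oakhollow Foods Inc, giving 70% + 25% = 95%.
By spousal attribution (R2), Hana Novak is treated as also owning Niko Andersen's interest in Northgate Partners LP, giving 38% + 62% = 100%.
Chain via Oakhollow Foods Inc. → Wildmere Media Ltd (R3): 95% × 78% × 17% = 12.597% of Summit Trust.
Chain via Northgate Partners LP → Quarry Energy Co. (R3): 100% × 83% × 37% = 30.71% of Summit Trust.
Aggregating (R1): 12.597% + 30.71% = 43.307%.

43.307%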